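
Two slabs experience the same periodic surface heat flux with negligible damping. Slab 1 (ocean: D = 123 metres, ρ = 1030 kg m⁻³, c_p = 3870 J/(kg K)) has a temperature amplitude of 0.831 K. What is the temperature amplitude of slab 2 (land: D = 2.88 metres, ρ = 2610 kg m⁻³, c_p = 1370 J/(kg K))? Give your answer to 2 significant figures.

40 K

C_ocean = 4.90×10^8 J/(m²·K); C_land = 1.03×10^7 J/(m²·K).
A ∝ 1/C ⇒ A_land = A_ocean × C_ocean/C_land = 0.831 × 47.6 = 39.6 K.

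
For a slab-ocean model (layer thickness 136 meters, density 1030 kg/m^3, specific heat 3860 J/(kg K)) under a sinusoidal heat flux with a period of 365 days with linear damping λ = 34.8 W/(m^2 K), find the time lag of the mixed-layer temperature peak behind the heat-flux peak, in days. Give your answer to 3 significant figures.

73.1 days

Areal heat capacity C = ρ c_p D = 1030 × 3860 × 136 = 5.41×10^8 J m⁻² K⁻¹.
ω = 2π / 3.15×10^7 s = 1.99×10^-7 s⁻¹.
Phase lag φ = arctan(Cω/λ) = arctan(108/34.8) = 1.26 rad.
Time lag = φ / ω = 1.26 / 1.99×10^-7 = 6.32×10^6 s = 73.1 days.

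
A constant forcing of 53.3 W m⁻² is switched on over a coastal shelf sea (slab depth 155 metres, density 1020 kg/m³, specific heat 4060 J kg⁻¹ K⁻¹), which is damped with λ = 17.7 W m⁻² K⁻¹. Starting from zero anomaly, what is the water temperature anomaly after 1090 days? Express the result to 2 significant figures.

2.8 K

Areal heat capacity C = ρ c_p D = 1020 × 4060 × 155 = 6.42×10^8 J m⁻² K⁻¹.
τ = C / λ = 6.42×10^8 / 17.7 = 3.63×10^7 s.
Equilibrium anomaly ΔT_eq = F / λ = 53.3 / 17.7 = 3.01 K.
t = 1090 days = 9.42×10^7 s, so t/τ = 2.60.
ΔT(t) = ΔT_eq (1 − e^(−t/τ)) = 3.01 × (1 − e^−2.60) = 2.79 K.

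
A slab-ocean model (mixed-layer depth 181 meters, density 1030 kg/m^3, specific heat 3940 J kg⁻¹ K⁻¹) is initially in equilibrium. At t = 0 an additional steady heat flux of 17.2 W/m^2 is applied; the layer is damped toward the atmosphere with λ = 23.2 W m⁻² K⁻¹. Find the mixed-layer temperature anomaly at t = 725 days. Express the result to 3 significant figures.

0.639 K

Areal heat capacity C = ρ c_p D = 1030 × 3940 × 181 = 7.35×10^8 J/(m²·K).
τ = C / λ = 7.35×10^8 / 23.2 = 3.17×10^7 s.
Equilibrium anomaly ΔT_eq = F / λ = 17.2 / 23.2 = 0.741 K.
t = 725 days = 6.26×10^7 s, so t/τ = 1.98.
ΔT(t) = ΔT_eq (1 − e^(−t/τ)) = 0.741 × (1 − e^−1.98) = 0.639 K.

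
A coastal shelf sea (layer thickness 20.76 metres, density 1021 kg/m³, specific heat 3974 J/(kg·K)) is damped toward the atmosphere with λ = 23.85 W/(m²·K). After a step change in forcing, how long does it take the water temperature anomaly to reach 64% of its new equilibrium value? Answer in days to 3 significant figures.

Areal heat capacity C = ρ c_p D = 1021 × 3974 × 20.76 = 8.42×10^7 J/(m²·K).
τ = C / λ = 8.42×10^7 / 23.85 = 3.53×10^6 s.
Fraction reached: 1 − e^(−t/τ) = 0.64 ⇒ t = −τ ln(1 − 0.64) = τ × 1.02.
t = 3.61×10^6 s = 41.8 days.

41.8 days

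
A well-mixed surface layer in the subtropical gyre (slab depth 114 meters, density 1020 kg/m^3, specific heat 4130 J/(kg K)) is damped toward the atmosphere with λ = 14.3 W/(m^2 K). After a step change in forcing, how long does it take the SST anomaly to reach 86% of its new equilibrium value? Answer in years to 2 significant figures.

2.1 years

Areal heat capacity C = ρ c_p D = 1020 × 4130 × 114 = 4.80×10^8 J/(m^2 K).
τ = C / λ = 4.80×10^8 / 14.3 = 3.36×10^7 s.
Fraction reached: 1 − e^(−t/τ) = 0.86 ⇒ t = −τ ln(1 − 0.86) = τ × 1.97.
t = 6.60×10^7 s = 2.09 years.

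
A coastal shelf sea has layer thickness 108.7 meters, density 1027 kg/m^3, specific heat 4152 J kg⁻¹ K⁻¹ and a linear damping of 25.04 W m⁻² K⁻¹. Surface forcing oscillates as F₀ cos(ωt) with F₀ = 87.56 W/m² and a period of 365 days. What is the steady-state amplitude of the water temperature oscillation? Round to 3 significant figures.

Areal heat capacity C = ρ c_p D = 1027 × 4152 × 108.7 = 4.64×10^8 J/(m^2 K).
Angular frequency ω = 2π / T = 2π / 3.15×10^7 s = 1.99×10^-7 s⁻¹.
√((Cω)² + λ²) = √((92.3)² + 25.04²) = 95.7 W/(m²·K).
Amplitude A = F₀ / √((Cω)²+λ²) = 87.56 / 95.7 = 0.915 K.

0.915 K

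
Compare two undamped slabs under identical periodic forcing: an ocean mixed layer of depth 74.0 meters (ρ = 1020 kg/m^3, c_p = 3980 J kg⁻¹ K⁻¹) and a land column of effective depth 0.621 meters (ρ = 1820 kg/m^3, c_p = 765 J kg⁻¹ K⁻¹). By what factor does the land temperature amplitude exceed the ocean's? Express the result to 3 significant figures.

C_ocean = 1020 × 3980 × 74.0 = 3.00×10^8 J/(m²·K).
C_land = 1820 × 765 × 0.621 = 8.65×10^5 J/(m²·K).
Undamped amplitude ∝ 1/C, so A_land/A_ocean = C_ocean/C_land = 347.

347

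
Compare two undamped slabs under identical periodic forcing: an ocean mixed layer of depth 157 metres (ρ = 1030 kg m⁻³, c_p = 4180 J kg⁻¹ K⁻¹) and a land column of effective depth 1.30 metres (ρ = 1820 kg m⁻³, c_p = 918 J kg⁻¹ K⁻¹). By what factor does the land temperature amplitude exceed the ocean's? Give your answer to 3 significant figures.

C_ocean = 1030 × 4180 × 157 = 6.76×10^8 J/(m²·K).
C_land = 1820 × 918 × 1.30 = 2.17×10^6 J/(m²·K).
Undamped amplitude ∝ 1/C, so A_land/A_ocean = C_ocean/C_land = 311.

311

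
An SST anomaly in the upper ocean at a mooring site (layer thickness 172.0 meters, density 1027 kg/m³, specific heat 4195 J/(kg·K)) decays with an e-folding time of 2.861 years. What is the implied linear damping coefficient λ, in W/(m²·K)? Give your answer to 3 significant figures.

Areal heat capacity C = ρ c_p D = 1027 × 4195 × 172.0 = 7.41×10^8 J m⁻² K⁻¹.
τ = 2.861 years = 9.03×10^7 s.
λ = C / τ = 7.41×10^8 / 9.03×10^7 = 8.21 W/(m²·K).

8.21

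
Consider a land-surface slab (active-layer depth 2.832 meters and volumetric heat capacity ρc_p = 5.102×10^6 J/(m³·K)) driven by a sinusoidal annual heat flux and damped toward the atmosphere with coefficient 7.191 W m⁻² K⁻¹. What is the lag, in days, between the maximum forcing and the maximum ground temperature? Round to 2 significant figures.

22 days

Areal heat capacity C = ρc_p × D = 5.102×10^6 × 2.832 = 1.44×10^7 J m⁻² K⁻¹.
ω = 2π / 3.15×10^7 s = 1.99×10^-7 s⁻¹.
Phase lag φ = arctan(Cω/λ) = arctan(2.88/7.191) = 0.381 rad.
Time lag = φ / ω = 0.381 / 1.99×10^-7 = 1.91×10^6 s = 22.1 days.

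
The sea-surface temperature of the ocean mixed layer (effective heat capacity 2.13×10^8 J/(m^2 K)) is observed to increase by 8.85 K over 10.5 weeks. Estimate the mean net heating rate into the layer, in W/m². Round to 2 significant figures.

300

Areal heat capacity C = 2.13×10^8 J/(m^2 K) (given).
Required heat per unit area: Q = C ΔT = 2.13×10^8 × 8.85 = 1.89×10^9 J/m².
Flux F = Q / Δt = 1.89×10^9 / 6.35×10^6 s = 297 W/m².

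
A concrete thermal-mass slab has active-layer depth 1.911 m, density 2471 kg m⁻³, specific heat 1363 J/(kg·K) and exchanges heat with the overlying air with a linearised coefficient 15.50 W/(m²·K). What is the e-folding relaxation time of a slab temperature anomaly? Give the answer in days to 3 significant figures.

4.81 days

Areal heat capacity C = ρ c_p D = 2471 × 1363 × 1.911 = 6.44×10^6 J/(m^2 K).
Relaxation time τ = C / λ = 6.44×10^6 / 15.50 = 4.15×10^5 s.
In days: 4.15×10^5 s / (86400 s/day) = 4.81 days.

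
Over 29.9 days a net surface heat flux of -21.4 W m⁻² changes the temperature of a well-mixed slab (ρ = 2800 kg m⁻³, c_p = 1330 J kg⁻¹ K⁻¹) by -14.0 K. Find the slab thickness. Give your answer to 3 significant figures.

1.06 m

Heat input Q = F Δt = -21.4 × 2.58×10^6 s = -5.53×10^7 J/m².
Required areal heat capacity C = Q / ΔT = 3.95×10^6 J/(m²·K).
Depth D = C / (ρ c_p) = 3.95×10^6 / (2800 × 1330) = 1.06 m.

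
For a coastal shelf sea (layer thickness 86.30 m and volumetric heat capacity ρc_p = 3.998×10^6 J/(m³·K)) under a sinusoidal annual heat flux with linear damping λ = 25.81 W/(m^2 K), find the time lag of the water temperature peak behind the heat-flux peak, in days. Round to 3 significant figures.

70.4 days

Areal heat capacity C = ρc_p × D = 3.998×10^6 × 86.30 = 3.45×10^8 J/(m^2 K).
ω = 2π / 3.15×10^7 s = 1.99×10^-7 s⁻¹.
Phase lag φ = arctan(Cω/λ) = arctan(68.7/25.81) = 1.21 rad.
Time lag = φ / ω = 1.21 / 1.99×10^-7 = 6.08×10^6 s = 70.4 days.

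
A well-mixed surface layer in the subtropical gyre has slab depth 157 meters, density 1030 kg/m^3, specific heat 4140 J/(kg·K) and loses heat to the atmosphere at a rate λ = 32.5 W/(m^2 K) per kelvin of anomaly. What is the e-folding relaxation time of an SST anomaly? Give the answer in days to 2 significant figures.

240 days

Areal heat capacity C = ρ c_p D = 1030 × 4140 × 157 = 6.69×10^8 J/(m^2 K).
Relaxation time τ = C / λ = 6.69×10^8 / 32.5 = 2.06×10^7 s.
In days: 2.06×10^7 s / (86400 s/day) = 238 days.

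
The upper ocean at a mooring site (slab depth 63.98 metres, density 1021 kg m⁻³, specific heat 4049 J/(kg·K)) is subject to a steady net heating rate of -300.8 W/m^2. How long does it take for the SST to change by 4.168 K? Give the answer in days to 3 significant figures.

42.4 days

Areal heat capacity C = ρ c_p D = 1021 × 4049 × 63.98 = 2.64×10^8 J m⁻² K⁻¹.
Time required: Δt = C ΔT / F = 2.64×10^8 × -4.168 / -300.8 = 3.66×10^6 s.
In days: 3.66×10^6 s / (86400 s/day) = 42.4 days.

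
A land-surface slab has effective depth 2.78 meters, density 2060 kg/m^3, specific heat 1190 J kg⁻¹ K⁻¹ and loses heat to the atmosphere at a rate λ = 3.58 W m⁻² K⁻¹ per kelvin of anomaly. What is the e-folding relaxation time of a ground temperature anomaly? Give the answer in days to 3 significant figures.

22.0 days

Areal heat capacity C = ρ c_p D = 2060 × 1190 × 2.78 = 6.81×10^6 J/(m^2 K).
Relaxation time τ = C / λ = 6.81×10^6 / 3.58 = 1.90×10^6 s.
In days: 1.90×10^6 s / (86400 s/day) = 22.0 days.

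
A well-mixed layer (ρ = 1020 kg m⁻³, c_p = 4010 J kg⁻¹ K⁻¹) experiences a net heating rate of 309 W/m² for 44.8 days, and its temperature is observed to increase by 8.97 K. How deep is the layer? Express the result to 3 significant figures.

Heat input Q = F Δt = 309 × 3.87×10^6 s = 1.20×10^9 J/m².
Required areal heat capacity C = Q / ΔT = 1.33×10^8 J/(m²·K).
Depth D = C / (ρ c_p) = 1.33×10^8 / (1020 × 4010) = 32.6 m.

32.6 m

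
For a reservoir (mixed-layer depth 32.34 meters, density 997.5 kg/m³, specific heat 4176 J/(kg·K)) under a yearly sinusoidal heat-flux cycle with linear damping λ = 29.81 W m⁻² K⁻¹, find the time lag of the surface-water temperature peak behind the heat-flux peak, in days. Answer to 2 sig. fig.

43 days

Areal heat capacity C = ρ c_p D = 997.5 × 4176 × 32.34 = 1.35×10^8 J/(m^2 K).
ω = 2π / 3.15×10^7 s = 1.99×10^-7 s⁻¹.
Phase lag φ = arctan(Cω/λ) = arctan(26.8/29.81) = 0.733 rad.
Time lag = φ / ω = 0.733 / 1.99×10^-7 = 3.68×10^6 s = 42.6 days.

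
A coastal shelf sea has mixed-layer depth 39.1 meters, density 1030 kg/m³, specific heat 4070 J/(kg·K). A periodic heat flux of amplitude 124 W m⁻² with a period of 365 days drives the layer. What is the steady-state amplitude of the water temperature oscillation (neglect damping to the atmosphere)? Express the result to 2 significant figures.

Areal heat capacity C = ρ c_p D = 1030 × 4070 × 39.1 = 1.64×10^8 J m⁻² K⁻¹.
Angular frequency ω = 2π / T = 2π / 3.15×10^7 s = 1.99×10^-7 s⁻¹.
Cω = 1.64×10^8 × 1.99×10^-7 = 32.7 W/(m²·K).
Amplitude A = F₀ / (Cω) = 124 / 32.7 = 3.80 K.

3.8 K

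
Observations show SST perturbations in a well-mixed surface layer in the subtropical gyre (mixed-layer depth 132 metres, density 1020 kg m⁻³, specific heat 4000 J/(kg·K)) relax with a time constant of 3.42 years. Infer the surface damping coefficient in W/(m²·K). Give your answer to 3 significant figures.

4.99

Areal heat capacity C = ρ c_p D = 1020 × 4000 × 132 = 5.39×10^8 J/(m^2 K).
τ = 3.42 years = 1.08×10^8 s.
λ = C / τ = 5.39×10^8 / 1.08×10^8 = 4.99 W/(m²·K).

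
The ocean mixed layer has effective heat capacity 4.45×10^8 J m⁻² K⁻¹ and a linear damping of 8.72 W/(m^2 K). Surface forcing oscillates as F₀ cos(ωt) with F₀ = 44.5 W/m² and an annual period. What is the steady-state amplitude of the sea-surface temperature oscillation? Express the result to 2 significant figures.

Areal heat capacity C = 4.45×10^8 J m⁻² K⁻¹ (given).
Angular frequency ω = 2π / T = 2π / 3.15×10^7 s = 1.99×10^-7 s⁻¹.
√((Cω)² + λ²) = √((88.7)² + 8.72²) = 89.1 W/(m²·K).
Amplitude A = F₀ / √((Cω)²+λ²) = 44.5 / 89.1 = 0.500 K.

0.50 K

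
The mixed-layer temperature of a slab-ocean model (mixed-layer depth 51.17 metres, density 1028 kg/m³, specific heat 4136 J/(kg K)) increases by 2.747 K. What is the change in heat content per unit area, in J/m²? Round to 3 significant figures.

5.98×10^8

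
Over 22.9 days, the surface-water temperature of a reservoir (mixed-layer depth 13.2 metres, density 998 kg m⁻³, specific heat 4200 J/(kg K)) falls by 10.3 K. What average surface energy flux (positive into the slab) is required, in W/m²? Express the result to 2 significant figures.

-290

Areal heat capacity C = ρ c_p D = 998 × 4200 × 13.2 = 5.53×10^7 J m⁻² K⁻¹.
Required heat per unit area: Q = C ΔT = 5.53×10^7 × -10.3 = -5.70×10^8 J/m².
Flux F = Q / Δt = -5.70×10^8 / 1.98×10^6 s = -288 W/m².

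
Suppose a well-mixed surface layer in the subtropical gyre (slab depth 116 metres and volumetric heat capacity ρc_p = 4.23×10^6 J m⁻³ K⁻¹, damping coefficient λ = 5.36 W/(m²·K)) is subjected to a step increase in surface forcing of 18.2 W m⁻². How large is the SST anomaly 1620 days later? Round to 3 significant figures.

2.66 K

Areal heat capacity C = ρc_p × D = 4.23×10^6 × 116 = 4.91×10^8 J/(m^2 K).
τ = C / λ = 4.91×10^8 / 5.36 = 9.15×10^7 s.
Equilibrium anomaly ΔT_eq = F / λ = 18.2 / 5.36 = 3.40 K.
t = 1620 days = 1.40×10^8 s, so t/τ = 1.53.
ΔT(t) = ΔT_eq (1 − e^(−t/τ)) = 3.40 × (1 − e^−1.53) = 2.66 K.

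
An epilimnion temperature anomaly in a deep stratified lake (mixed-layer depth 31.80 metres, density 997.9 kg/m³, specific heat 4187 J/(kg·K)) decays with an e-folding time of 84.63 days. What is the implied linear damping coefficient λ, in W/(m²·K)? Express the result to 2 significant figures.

18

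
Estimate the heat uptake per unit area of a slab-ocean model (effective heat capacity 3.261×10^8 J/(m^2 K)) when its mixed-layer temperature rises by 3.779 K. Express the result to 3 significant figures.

Areal heat capacity C = 3.261×10^8 J/(m^2 K) (given).
ΔQ = C ΔT = 3.26×10^8 × 3.779 = 1.23×10^9 J/m².

1.23×10^9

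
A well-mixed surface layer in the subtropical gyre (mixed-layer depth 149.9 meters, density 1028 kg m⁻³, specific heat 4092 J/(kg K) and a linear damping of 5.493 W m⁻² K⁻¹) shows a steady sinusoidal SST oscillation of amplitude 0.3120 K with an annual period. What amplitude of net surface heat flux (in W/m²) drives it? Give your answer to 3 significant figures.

39.2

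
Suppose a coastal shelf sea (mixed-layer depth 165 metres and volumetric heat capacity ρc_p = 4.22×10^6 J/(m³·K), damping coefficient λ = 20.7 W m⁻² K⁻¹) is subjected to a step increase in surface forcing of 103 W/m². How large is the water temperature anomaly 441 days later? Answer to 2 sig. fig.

3.4 K

Areal heat capacity C = ρc_p × D = 4.22×10^6 × 165 = 6.96×10^8 J/(m²·K).
τ = C / λ = 6.96×10^8 / 20.7 = 3.36×10^7 s.
Equilibrium anomaly ΔT_eq = F / λ = 103 / 20.7 = 4.98 K.
t = 441 days = 3.81×10^7 s, so t/τ = 1.13.
ΔT(t) = ΔT_eq (1 − e^(−t/τ)) = 4.98 × (1 − e^−1.13) = 3.37 K.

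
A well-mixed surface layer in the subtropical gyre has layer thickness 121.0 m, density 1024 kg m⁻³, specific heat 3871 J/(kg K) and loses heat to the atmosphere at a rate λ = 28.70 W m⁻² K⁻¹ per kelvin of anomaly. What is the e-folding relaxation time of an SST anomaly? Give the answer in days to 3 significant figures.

Areal heat capacity C = ρ c_p D = 1024 × 3871 × 121.0 = 4.80×10^8 J/(m^2 K).
Relaxation time τ = C / λ = 4.80×10^8 / 28.70 = 1.67×10^7 s.
In days: 1.67×10^7 s / (86400 s/day) = 193 days.

193 days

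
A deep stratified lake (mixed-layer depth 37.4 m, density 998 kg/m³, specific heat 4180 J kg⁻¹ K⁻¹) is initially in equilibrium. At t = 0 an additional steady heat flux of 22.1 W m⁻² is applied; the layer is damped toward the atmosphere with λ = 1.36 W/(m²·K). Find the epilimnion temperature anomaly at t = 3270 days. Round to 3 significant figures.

Areal heat capacity C = ρ c_p D = 998 × 4180 × 37.4 = 1.56×10^8 J/(m^2 K).
τ = C / λ = 1.56×10^8 / 1.36 = 1.15×10^8 s.
Equilibrium anomaly ΔT_eq = F / λ = 22.1 / 1.36 = 16.2 K.
t = 3270 days = 2.83×10^8 s, so t/τ = 2.46.
ΔT(t) = ΔT_eq (1 − e^(−t/τ)) = 16.2 × (1 − e^−2.46) = 14.9 K.

14.9 K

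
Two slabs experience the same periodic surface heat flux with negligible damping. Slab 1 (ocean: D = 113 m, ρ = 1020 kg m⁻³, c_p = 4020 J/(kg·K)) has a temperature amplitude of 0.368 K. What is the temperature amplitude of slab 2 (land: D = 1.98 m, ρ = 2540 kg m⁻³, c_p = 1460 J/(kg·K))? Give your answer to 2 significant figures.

23 K

C_ocean = 4.63×10^8 J/(m²·K); C_land = 7.34×10^6 J/(m²·K).
A ∝ 1/C ⇒ A_land = A_ocean × C_ocean/C_land = 0.368 × 63.1 = 23.2 K.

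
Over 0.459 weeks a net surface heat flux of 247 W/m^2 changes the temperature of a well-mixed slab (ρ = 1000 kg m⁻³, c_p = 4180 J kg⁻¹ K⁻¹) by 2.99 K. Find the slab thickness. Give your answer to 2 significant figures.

Heat input Q = F Δt = 247 × 2.78×10^5 s = 6.86×10^7 J/m².
Required areal heat capacity C = Q / ΔT = 2.29×10^7 J/(m²·K).
Depth D = C / (ρ c_p) = 2.29×10^7 / (1000 × 4180) = 5.49 m.

5.5 m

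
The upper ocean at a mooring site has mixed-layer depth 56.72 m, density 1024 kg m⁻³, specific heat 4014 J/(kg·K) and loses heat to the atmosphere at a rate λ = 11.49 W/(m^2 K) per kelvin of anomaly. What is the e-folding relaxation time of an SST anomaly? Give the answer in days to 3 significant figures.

235 days

Areal heat capacity C = ρ c_p D = 1024 × 4014 × 56.72 = 2.33×10^8 J/(m²·K).
Relaxation time τ = C / λ = 2.33×10^8 / 11.49 = 2.03×10^7 s.
In days: 2.03×10^7 s / (86400 s/day) = 235 days.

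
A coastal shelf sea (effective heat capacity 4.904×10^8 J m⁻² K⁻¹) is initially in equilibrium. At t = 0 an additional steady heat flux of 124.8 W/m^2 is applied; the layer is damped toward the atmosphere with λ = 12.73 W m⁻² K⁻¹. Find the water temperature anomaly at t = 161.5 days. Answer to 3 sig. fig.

2.98 K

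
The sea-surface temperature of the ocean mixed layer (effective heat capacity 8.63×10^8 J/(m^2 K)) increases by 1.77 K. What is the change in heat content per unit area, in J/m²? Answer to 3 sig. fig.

1.53×10^9

Areal heat capacity C = 8.63×10^8 J/(m^2 K) (given).
ΔQ = C ΔT = 8.63×10^8 × 1.77 = 1.53×10^9 J/m².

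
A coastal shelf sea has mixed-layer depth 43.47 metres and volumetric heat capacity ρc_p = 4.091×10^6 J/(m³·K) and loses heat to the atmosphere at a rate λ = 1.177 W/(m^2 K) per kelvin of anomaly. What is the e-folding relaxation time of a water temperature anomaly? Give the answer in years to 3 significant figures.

Areal heat capacity C = ρc_p × D = 4.091×10^6 × 43.47 = 1.78×10^8 J m⁻² K⁻¹.
Relaxation time τ = C / λ = 1.78×10^8 / 1.177 = 1.51×10^8 s.
In years: 1.51×10^8 s / (3.156×10^7 s/year) = 4.79 years.

4.79 years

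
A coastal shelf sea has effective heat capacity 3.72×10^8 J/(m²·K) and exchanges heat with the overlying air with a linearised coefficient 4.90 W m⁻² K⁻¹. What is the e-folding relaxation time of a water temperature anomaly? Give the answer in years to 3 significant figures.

2.41 years

Areal heat capacity C = 3.72×10^8 J/(m²·K) (given).
Relaxation time τ = C / λ = 3.72×10^8 / 4.90 = 7.59×10^7 s.
In years: 7.59×10^7 s / (3.156×10^7 s/year) = 2.41 years.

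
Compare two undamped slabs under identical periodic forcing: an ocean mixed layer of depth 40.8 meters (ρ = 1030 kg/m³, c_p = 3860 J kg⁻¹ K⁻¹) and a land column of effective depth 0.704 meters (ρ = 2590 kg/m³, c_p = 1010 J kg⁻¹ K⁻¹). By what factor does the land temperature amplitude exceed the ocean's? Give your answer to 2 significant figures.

88

C_ocean = 1030 × 3860 × 40.8 = 1.62×10^8 J/(m²·K).
C_land = 2590 × 1010 × 0.704 = 1.84×10^6 J/(m²·K).
Undamped amplitude ∝ 1/C, so A_land/A_ocean = C_ocean/C_land = 88.1.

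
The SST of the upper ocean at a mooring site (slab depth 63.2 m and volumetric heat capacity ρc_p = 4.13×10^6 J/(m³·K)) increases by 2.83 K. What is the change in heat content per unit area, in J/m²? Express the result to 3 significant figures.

Areal heat capacity C = ρc_p × D = 4.13×10^6 × 63.2 = 2.61×10^8 J m⁻² K⁻¹.
ΔQ = C ΔT = 2.61×10^8 × 2.83 = 7.39×10^8 J/m².

7.39×10^8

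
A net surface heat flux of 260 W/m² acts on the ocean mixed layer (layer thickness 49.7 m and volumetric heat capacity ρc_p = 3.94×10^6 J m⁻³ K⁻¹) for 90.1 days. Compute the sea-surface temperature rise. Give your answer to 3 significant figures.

Areal heat capacity C = ρc_p × D = 3.94×10^6 × 49.7 = 1.96×10^8 J/(m²·K).
Net heat input Q = F Δt = 260 × (90.1 days × 86400 s/day) = 2.02×10^9 J/m².
ΔT = Q / C = 2.02×10^9 / 1.96×10^8 = 10.3 K.

10.3 K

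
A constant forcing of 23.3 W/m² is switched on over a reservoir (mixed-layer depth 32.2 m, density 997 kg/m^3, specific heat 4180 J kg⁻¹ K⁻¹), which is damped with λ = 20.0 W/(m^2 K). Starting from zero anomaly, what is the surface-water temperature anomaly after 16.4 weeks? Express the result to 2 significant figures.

Areal heat capacity C = ρ c_p D = 997 × 4180 × 32.2 = 1.34×10^8 J/(m²·K).
τ = C / λ = 1.34×10^8 / 20.0 = 6.71×10^6 s.
Equilibrium anomaly ΔT_eq = F / λ = 23.3 / 20.0 = 1.16 K.
t = 16.4 weeks = 9.92×10^6 s, so t/τ = 1.48.
ΔT(t) = ΔT_eq (1 − e^(−t/τ)) = 1.16 × (1 − e^−1.48) = 0.899 K.

0.90 K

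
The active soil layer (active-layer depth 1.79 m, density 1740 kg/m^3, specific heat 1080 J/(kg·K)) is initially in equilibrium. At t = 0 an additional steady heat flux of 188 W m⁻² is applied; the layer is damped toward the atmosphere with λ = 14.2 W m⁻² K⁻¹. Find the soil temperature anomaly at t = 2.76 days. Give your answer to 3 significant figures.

Areal heat capacity C = ρ c_p D = 1740 × 1080 × 1.79 = 3.36×10^6 J/(m²·K).
τ = C / λ = 3.36×10^6 / 14.2 = 2.37×10^5 s.
Equilibrium anomaly ΔT_eq = F / λ = 188 / 14.2 = 13.2 K.
t = 2.76 days = 2.38×10^5 s, so t/τ = 1.01.
ΔT(t) = ΔT_eq (1 − e^(−t/τ)) = 13.2 × (1 − e^−1.01) = 8.40 K.

8.40 K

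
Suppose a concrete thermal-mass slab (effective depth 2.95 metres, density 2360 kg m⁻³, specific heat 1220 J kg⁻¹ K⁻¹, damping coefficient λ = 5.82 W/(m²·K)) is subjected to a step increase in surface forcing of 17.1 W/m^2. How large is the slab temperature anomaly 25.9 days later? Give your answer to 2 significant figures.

2.3 K

Areal heat capacity C = ρ c_p D = 2360 × 1220 × 2.95 = 8.49×10^6 J/(m^2 K).
τ = C / λ = 8.49×10^6 / 5.82 = 1.46×10^6 s.
Equilibrium anomaly ΔT_eq = F / λ = 17.1 / 5.82 = 2.94 K.
t = 25.9 days = 2.24×10^6 s, so t/τ = 1.53.
ΔT(t) = ΔT_eq (1 − e^(−t/τ)) = 2.94 × (1 − e^−1.53) = 2.30 K.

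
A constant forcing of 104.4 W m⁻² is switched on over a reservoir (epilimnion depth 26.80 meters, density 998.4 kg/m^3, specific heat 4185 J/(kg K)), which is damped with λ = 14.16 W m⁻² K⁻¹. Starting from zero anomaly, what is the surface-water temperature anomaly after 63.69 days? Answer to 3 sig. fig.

Areal heat capacity C = ρ c_p D = 998.4 × 4185 × 26.80 = 1.12×10^8 J m⁻² K⁻¹.
τ = C / λ = 1.12×10^8 / 14.16 = 7.91×10^6 s.
Equilibrium anomaly ΔT_eq = F / λ = 104.4 / 14.16 = 7.37 K.
t = 63.69 days = 5.50×10^6 s, so t/τ = 0.696.
ΔT(t) = ΔT_eq (1 − e^(−t/τ)) = 7.37 × (1 − e^−0.696) = 3.70 K.

3.70 K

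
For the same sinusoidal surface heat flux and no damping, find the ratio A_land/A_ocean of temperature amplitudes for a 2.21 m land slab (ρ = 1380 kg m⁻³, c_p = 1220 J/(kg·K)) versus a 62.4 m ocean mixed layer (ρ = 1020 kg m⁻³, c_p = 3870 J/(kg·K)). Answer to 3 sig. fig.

66.2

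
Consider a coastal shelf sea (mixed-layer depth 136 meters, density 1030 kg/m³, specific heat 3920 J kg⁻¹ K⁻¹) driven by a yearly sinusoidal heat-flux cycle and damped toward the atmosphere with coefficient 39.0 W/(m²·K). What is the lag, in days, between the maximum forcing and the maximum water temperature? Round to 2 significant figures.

Areal heat capacity C = ρ c_p D = 1030 × 3920 × 136 = 5.49×10^8 J m⁻² K⁻¹.
ω = 2π / 3.15×10^7 s = 1.99×10^-7 s⁻¹.
Phase lag φ = arctan(Cω/λ) = arctan(109/39.0) = 1.23 rad.
Time lag = φ / ω = 1.23 / 1.99×10^-7 = 6.17×10^6 s = 71.4 days.

71 days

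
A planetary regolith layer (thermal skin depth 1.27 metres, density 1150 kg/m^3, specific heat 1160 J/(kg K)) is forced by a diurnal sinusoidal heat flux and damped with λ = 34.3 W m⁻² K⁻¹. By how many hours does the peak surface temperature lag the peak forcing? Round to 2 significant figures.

Areal heat capacity C = ρ c_p D = 1150 × 1160 × 1.27 = 1.69×10^6 J/(m²·K).
ω = 2π / 86400 s = 7.27×10^-5 s⁻¹.
Phase lag φ = arctan(Cω/λ) = arctan(123/34.3) = 1.30 rad.
Time lag = φ / ω = 1.30 / 7.27×10^-5 = 17900 s = 4.96 hours.

5.0 hours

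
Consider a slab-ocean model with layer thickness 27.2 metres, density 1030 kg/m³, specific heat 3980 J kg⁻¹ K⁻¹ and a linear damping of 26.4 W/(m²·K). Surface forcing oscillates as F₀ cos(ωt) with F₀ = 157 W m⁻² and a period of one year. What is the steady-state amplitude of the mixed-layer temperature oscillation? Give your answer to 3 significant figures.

4.55 K

Areal heat capacity C = ρ c_p D = 1030 × 3980 × 27.2 = 1.12×10^8 J m⁻² K⁻¹.
Angular frequency ω = 2π / T = 2π / 3.15×10^7 s = 1.99×10^-7 s⁻¹.
√((Cω)² + λ²) = √((22.2)² + 26.4²) = 34.5 W/(m²·K).
Amplitude A = F₀ / √((Cω)²+λ²) = 157 / 34.5 = 4.55 K.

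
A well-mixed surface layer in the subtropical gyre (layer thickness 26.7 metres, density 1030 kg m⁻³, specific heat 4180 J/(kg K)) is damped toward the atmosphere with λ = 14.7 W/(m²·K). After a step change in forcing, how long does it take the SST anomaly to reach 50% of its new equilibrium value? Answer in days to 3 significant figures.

62.7 days

Areal heat capacity C = ρ c_p D = 1030 × 4180 × 26.7 = 1.15×10^8 J m⁻² K⁻¹.
τ = C / λ = 1.15×10^8 / 14.7 = 7.82×10^6 s.
Fraction reached: 1 − e^(−t/τ) = 0.50 ⇒ t = −τ ln(1 − 0.50) = τ × 0.693.
t = 5.42×10^6 s = 62.7 days.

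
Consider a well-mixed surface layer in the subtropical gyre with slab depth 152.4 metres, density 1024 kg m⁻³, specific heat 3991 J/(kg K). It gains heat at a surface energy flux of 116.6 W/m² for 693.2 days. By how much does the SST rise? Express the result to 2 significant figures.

Areal heat capacity C = ρ c_p D = 1024 × 3991 × 152.4 = 6.23×10^8 J/(m^2 K).
Net heat input Q = F Δt = 116.6 × (693.2 days × 86400 s/day) = 6.98×10^9 J/m².
ΔT = Q / C = 6.98×10^9 / 6.23×10^8 = 11.2 K.

11 K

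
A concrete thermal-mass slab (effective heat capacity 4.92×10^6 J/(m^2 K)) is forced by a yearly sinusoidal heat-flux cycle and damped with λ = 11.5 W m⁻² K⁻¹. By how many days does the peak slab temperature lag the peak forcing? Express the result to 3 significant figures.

4.94 days

Areal heat capacity C = 4.92×10^6 J/(m^2 K) (given).
ω = 2π / 3.15×10^7 s = 1.99×10^-7 s⁻¹.
Phase lag φ = arctan(Cω/λ) = arctan(0.980/11.5) = 0.0850 rad.
Time lag = φ / ω = 0.0850 / 1.99×10^-7 = 4.27×10^5 s = 4.94 days.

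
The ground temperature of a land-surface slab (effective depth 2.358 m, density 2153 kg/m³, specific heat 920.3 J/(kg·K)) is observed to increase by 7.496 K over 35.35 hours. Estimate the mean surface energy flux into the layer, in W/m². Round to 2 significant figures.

280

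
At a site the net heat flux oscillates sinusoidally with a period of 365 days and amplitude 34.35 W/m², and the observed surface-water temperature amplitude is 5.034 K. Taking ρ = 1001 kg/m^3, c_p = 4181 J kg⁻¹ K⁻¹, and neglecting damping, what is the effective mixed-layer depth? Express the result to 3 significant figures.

8.18 m

ω = 2π / 3.15×10^7 s = 1.99×10^-7 s⁻¹.
Required C = F₀ / (A ω) = 34.35 / (5.034 × 1.99×10^-7) = 3.42×10^7 J/(m²·K).
D = C / (ρ c_p) = 3.42×10^7 / (1001 × 4181) = 8.18 m.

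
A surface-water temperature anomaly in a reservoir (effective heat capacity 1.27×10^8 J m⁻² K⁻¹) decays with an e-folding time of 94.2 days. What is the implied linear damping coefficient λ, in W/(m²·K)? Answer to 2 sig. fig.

Areal heat capacity C = 1.27×10^8 J m⁻² K⁻¹ (given).
τ = 94.2 days = 8.14×10^6 s.
λ = C / τ = 1.27×10^8 / 8.14×10^6 = 15.6 W/(m²·K).

16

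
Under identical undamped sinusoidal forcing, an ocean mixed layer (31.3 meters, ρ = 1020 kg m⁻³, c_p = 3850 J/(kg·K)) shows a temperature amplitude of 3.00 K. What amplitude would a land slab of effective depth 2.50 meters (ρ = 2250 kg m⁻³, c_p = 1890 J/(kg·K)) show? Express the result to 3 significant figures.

34.7 K

C_ocean = 1.23×10^8 J/(m²·K); C_land = 1.06×10^7 J/(m²·K).
A ∝ 1/C ⇒ A_land = A_ocean × C_ocean/C_land = 3.00 × 11.6 = 34.7 K.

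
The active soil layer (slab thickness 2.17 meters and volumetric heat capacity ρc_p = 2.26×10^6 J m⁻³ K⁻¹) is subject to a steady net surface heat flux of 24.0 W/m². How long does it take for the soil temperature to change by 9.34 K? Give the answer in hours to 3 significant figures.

Areal heat capacity C = ρc_p × D = 2.26×10^6 × 2.17 = 4.90×10^6 J/(m^2 K).
Time required: Δt = C ΔT / F = 4.90×10^6 × 9.34 / 24.0 = 1.91×10^6 s.
In hours: 1.91×10^6 s / (3600 s/hour) = 530 hours.

530 hours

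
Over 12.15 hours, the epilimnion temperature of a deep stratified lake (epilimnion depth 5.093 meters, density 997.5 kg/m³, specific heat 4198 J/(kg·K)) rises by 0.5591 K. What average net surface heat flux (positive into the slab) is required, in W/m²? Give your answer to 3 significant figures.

273

Areal heat capacity C = ρ c_p D = 997.5 × 4198 × 5.093 = 2.13×10^7 J/(m^2 K).
Required heat per unit area: Q = C ΔT = 2.13×10^7 × 0.5591 = 1.19×10^7 J/m².
Flux F = Q / Δt = 1.19×10^7 / 43700 s = 273 W/m².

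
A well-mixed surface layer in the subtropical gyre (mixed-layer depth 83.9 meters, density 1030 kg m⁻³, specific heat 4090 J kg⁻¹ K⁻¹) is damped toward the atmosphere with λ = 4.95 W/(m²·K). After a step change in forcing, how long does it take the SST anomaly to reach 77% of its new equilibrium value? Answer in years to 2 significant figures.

3.3 years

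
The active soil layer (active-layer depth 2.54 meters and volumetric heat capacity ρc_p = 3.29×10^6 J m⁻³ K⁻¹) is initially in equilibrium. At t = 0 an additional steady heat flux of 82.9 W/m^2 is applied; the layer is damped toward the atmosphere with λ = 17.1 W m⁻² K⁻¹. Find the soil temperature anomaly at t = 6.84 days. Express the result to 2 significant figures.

3.4 K

Areal heat capacity C = ρc_p × D = 3.29×10^6 × 2.54 = 8.36×10^6 J/(m²·K).
τ = C / λ = 8.36×10^6 / 17.1 = 4.89×10^5 s.
Equilibrium anomaly ΔT_eq = F / λ = 82.9 / 17.1 = 4.85 K.
t = 6.84 days = 5.91×10^5 s, so t/τ = 1.21.
ΔT(t) = ΔT_eq (1 − e^(−t/τ)) = 4.85 × (1 − e^−1.21) = 3.40 K.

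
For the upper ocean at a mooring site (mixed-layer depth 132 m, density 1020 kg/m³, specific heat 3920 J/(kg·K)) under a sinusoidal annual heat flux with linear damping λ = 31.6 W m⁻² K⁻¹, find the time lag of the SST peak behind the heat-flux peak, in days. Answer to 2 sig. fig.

74 days

Areal heat capacity C = ρ c_p D = 1020 × 3920 × 132 = 5.28×10^8 J/(m²·K).
ω = 2π / 3.15×10^7 s = 1.99×10^-7 s⁻¹.
Phase lag φ = arctan(Cω/λ) = arctan(105/31.6) = 1.28 rad.
Time lag = φ / ω = 1.28 / 1.99×10^-7 = 6.42×10^6 s = 74.3 days.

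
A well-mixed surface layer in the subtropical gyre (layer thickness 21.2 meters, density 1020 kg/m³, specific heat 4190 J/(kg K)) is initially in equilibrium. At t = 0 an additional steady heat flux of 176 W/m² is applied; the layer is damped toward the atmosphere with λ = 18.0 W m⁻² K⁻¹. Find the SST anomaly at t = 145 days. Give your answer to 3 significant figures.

Areal heat capacity C = ρ c_p D = 1020 × 4190 × 21.2 = 9.06×10^7 J/(m²·K).
τ = C / λ = 9.06×10^7 / 18.0 = 5.03×10^6 s.
Equilibrium anomaly ΔT_eq = F / λ = 176 / 18.0 = 9.78 K.
t = 145 days = 1.25×10^7 s, so t/τ = 2.49.
ΔT(t) = ΔT_eq (1 − e^(−t/τ)) = 9.78 × (1 − e^−2.49) = 8.97 K.

8.97 K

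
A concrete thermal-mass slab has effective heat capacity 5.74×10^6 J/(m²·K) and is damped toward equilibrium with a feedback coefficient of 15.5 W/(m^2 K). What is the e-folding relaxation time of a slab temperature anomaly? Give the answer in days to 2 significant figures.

4.3 days

Areal heat capacity C = 5.74×10^6 J/(m²·K) (given).
Relaxation time τ = C / λ = 5.74×10^6 / 15.5 = 3.70×10^5 s.
In days: 3.70×10^5 s / (86400 s/day) = 4.29 days.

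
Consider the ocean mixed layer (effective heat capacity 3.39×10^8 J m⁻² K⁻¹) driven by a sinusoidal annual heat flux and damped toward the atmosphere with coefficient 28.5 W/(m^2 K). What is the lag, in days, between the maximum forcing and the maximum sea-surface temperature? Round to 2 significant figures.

Areal heat capacity C = 3.39×10^8 J m⁻² K⁻¹ (given).
ω = 2π / 3.15×10^7 s = 1.99×10^-7 s⁻¹.
Phase lag φ = arctan(Cω/λ) = arctan(67.5/28.5) = 1.17 rad.
Time lag = φ / ω = 1.17 / 1.99×10^-7 = 5.88×10^6 s = 68.1 days.

68 days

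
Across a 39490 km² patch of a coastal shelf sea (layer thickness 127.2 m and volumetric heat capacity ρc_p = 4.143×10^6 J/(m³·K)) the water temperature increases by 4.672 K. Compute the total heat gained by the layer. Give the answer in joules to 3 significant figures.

9.72×10^19 J

Areal heat capacity C = ρc_p × D = 4.143×10^6 × 127.2 = 5.27×10^8 J/(m²·K).
Heat per unit area: q = C ΔT = 5.27×10^8 × 4.672 = 2.46×10^9 J/m².
Total heat: Q = q × A = 2.46×10^9 × (39490 × 10⁶ m²) = 9.72×10^19 J.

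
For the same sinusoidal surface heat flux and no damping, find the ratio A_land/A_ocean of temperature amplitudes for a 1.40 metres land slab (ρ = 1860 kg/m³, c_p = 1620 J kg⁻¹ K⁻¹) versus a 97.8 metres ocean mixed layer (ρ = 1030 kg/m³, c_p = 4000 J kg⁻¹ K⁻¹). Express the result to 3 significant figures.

95.5

C_ocean = 1030 × 4000 × 97.8 = 4.03×10^8 J/(m²·K).
C_land = 1860 × 1620 × 1.40 = 4.22×10^6 J/(m²·K).
Undamped amplitude ∝ 1/C, so A_land/A_ocean = C_ocean/C_land = 95.5.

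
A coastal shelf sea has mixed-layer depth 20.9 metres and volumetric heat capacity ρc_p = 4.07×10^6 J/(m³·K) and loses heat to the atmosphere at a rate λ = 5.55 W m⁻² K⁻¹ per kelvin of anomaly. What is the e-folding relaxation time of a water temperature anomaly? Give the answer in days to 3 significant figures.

Areal heat capacity C = ρc_p × D = 4.07×10^6 × 20.9 = 8.51×10^7 J/(m²·K).
Relaxation time τ = C / λ = 8.51×10^7 / 5.55 = 1.53×10^7 s.
In days: 1.53×10^7 s / (86400 s/day) = 177 days.

177 days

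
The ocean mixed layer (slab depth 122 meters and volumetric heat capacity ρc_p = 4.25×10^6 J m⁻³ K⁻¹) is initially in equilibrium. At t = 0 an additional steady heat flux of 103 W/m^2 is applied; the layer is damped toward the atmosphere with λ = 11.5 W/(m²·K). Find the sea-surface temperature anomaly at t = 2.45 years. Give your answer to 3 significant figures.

7.34 K

Areal heat capacity C = ρc_p × D = 4.25×10^6 × 122 = 5.18×10^8 J/(m²·K).
τ = C / λ = 5.18×10^8 / 11.5 = 4.51×10^7 s.
Equilibrium anomaly ΔT_eq = F / λ = 103 / 11.5 = 8.96 K.
t = 2.45 years = 7.73×10^7 s, so t/τ = 1.71.
ΔT(t) = ΔT_eq (1 − e^(−t/τ)) = 8.96 × (1 − e^−1.71) = 7.34 K.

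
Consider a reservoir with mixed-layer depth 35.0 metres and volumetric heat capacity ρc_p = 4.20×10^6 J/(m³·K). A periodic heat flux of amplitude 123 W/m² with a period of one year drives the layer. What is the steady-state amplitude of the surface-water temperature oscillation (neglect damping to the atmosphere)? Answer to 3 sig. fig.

Areal heat capacity C = ρc_p × D = 4.20×10^6 × 35.0 = 1.47×10^8 J/(m²·K).
Angular frequency ω = 2π / T = 2π / 3.15×10^7 s = 1.99×10^-7 s⁻¹.
Cω = 1.47×10^8 × 1.99×10^-7 = 29.3 W/(m²·K).
Amplitude A = F₀ / (Cω) = 123 / 29.3 = 4.20 K.

4.20 K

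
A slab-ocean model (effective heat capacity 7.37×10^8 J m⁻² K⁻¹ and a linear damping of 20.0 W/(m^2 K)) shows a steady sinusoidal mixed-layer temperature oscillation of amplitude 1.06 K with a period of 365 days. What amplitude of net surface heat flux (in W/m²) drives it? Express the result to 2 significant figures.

Areal heat capacity C = 7.37×10^8 J m⁻² K⁻¹ (given).
ω = 2π / 3.15×10^7 s = 1.99×10^-7 s⁻¹.
√((Cω)² + λ²) = √((147)² + 20.0²) = 148 W/(m²·K).
F₀ = A × √((Cω)²+λ²) = 1.06 × 148 = 157 W/m².

160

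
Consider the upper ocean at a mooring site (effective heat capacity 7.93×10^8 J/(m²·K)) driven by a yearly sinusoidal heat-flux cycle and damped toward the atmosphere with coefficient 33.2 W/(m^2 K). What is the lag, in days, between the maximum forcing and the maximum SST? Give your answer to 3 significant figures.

79.2 days

Areal heat capacity C = 7.93×10^8 J/(m²·K) (given).
ω = 2π / 3.15×10^7 s = 1.99×10^-7 s⁻¹.
Phase lag φ = arctan(Cω/λ) = arctan(158/33.2) = 1.36 rad.
Time lag = φ / ω = 1.36 / 1.99×10^-7 = 6.84×10^6 s = 79.2 days.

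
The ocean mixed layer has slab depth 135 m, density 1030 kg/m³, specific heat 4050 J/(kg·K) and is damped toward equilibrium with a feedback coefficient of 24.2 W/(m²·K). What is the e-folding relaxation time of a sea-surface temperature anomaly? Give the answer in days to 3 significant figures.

Areal heat capacity C = ρ c_p D = 1030 × 4050 × 135 = 5.63×10^8 J m⁻² K⁻¹.
Relaxation time τ = C / λ = 5.63×10^8 / 24.2 = 2.33×10^7 s.
In days: 2.33×10^7 s / (86400 s/day) = 269 days.

269 days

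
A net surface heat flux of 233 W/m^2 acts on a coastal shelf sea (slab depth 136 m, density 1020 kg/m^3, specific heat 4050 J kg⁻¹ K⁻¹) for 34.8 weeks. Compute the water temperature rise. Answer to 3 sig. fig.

Areal heat capacity C = ρ c_p D = 1020 × 4050 × 136 = 5.62×10^8 J m⁻² K⁻¹.
Net heat input Q = F Δt = 233 × (34.8 weeks × 6.048×10^5 s/week) = 4.90×10^9 J/m².
ΔT = Q / C = 4.90×10^9 / 5.62×10^8 = 8.73 K.

8.73 K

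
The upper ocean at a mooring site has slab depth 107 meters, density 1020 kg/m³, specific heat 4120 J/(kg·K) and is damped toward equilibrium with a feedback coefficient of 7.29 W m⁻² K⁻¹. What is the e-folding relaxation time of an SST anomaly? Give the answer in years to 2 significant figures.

Areal heat capacity C = ρ c_p D = 1020 × 4120 × 107 = 4.50×10^8 J/(m²·K).
Relaxation time τ = C / λ = 4.50×10^8 / 7.29 = 6.17×10^7 s.
In years: 6.17×10^7 s / (3.156×10^7 s/year) = 1.95 years.

2.0 years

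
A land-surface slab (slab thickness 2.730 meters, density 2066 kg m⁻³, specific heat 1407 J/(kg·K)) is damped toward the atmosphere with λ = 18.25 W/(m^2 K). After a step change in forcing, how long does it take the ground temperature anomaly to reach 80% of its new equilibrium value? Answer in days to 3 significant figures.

Areal heat capacity C = ρ c_p D = 2066 × 1407 × 2.730 = 7.94×10^6 J/(m²·K).
τ = C / λ = 7.94×10^6 / 18.25 = 4.35×10^5 s.
Fraction reached: 1 − e^(−t/τ) = 0.80 ⇒ t = −τ ln(1 − 0.80) = τ × 1.61.
t = 7.00×10^5 s = 8.10 days.

8.10 days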